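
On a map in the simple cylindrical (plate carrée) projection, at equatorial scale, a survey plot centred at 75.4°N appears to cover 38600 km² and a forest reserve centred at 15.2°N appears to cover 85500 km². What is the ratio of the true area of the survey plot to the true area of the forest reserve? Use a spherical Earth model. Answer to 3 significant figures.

0.118

Plate carrée has h = 1 and k = sec φ, giving areal scale sec φ; true area = (apparent area) · cos φ.
True area of survey plot: 38600 × cos(75.4°) = 38600 × 0.2521 = 9730 km².
True area of forest reserve: 85500 × cos(15.2°) = 85500 × 0.9650 = 82510 km².
Ratio = 9730 / 82510 ≈ 0.118.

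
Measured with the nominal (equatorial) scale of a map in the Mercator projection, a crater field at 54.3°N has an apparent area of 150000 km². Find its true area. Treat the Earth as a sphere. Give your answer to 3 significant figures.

For Mercator, h = k = sec φ (a conformal cylindrical projection has a single point scale, 1/cos φ).
Areal scale = k² = sec²φ = 1/cos²(54.3°) = 1/0.5835² = 2.937.
True area = apparent / (areal scale) = 150000 / 2.937 ≈ 51100 km².

51100 km²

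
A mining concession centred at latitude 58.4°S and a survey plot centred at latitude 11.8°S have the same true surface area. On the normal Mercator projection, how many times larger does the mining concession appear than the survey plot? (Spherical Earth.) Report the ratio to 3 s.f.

Mercator is conformal with k = sec φ, so areal scale = k² = sec²φ.
At 58.4°: sec²(58.4°) = 1/0.5240² = 3.642.
At 11.8°: sec²(11.8°) = 1/0.9789² = 1.044.
Ratio = 3.642/1.044 = cos²(11.8°)/cos²(58.4°) ≈ 3.49.

3.49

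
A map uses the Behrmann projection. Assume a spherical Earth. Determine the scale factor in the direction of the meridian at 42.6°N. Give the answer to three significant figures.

0.850

Behrmann is a cylindrical equal-area projection with standard parallels at ±30°. Cylindrical equal-area (φ₀ = 30°): h = cos φ / cos 30° along meridians, k = cos 30° / cos φ along parallels; h·k = 1.
h = cos 42.6° / cos 30° = 0.7361/0.8660 = 0.8500.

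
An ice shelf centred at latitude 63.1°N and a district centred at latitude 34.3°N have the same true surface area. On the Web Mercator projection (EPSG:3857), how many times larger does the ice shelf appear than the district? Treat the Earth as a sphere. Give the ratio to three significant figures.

Mercator is conformal with k = sec φ, so areal scale = k² = sec²φ.
At 63.1°: sec²(63.1°) = 1/0.4524² = 4.885.
At 34.3°: sec²(34.3°) = 1/0.8261² = 1.465.
Ratio = 4.885/1.465 = cos²(34.3°)/cos²(63.1°) ≈ 3.33.

3.33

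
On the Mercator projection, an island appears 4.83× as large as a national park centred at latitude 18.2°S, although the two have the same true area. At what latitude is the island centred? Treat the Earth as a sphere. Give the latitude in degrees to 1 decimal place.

For equal true areas on Mercator, apparent areas scale as sec²φ, so the ratio is cos²φ₂ / cos²φ₁.
cos²φ₂ / cos²φ₁ = 4.83  ⇒  cos φ₁ = cos 18.2° / √4.83 = 0.9500/2.198 = 0.4323.
φ₁ = arccos(0.4323) ≈ 64.4°.

64.4°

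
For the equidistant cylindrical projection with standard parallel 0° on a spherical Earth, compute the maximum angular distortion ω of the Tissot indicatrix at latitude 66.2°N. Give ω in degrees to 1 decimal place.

50.3°

In the plate carrée (x = Rλ, y = Rφ), meridians are true-scale (h = 1) and parallels are stretched by k = sec φ.
At 66.2°: h = 1.000, k = 2.478; principal scales a = 2.478, b = 1.000.
sin(ω/2) = (a − b)/(a + b) = 1.478/3.478 = 0.4250, so ω = 2 arcsin(0.4250) ≈ 50.3°.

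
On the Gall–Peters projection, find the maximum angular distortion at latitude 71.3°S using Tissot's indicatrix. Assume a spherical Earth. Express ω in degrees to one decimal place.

The Gall–Peters projection is cylindrical equal-area with φ₀ = 45°. Cylindrical equal-area (φ₀ = 45°): h = cos φ / cos 45° along meridians, k = cos 45° / cos φ along parallels; h·k = 1.
At 71.3°: h = 0.4534, k = 2.205; principal scales a = 2.205, b = 0.4534.
sin(ω/2) = (a − b)/(a + b) = 1.752/2.659 = 0.6589, so ω = 2 arcsin(0.6589) ≈ 82.4°.

82.4°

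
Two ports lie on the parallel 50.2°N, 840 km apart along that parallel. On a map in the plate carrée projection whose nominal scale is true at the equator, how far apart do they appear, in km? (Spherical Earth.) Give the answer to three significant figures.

Plate carrée maps x = Rλ, y = Rφ. The meridian scale is h = 1 and the parallel scale is k = 1/cos φ = sec φ.
Along the parallel, k = sec 50.2° = 1/0.6401 = 1.562.
Map distance = 840 × 1.562 ≈ 1310 km.

1310 km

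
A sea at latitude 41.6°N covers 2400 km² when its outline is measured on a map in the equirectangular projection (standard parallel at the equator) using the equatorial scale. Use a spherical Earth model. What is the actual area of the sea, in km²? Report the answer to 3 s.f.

Plate carrée maps x = Rλ, y = Rφ. The meridian scale is h = 1 and the parallel scale is k = 1/cos φ = sec φ.
Areal scale = h·k = 1 × sec φ; at 41.6°, h = 1.000, k = 1.337, so h·k = 1.337.
True area = apparent / (areal scale) = 2400 / 1.337 ≈ 1790 km².

1790 km²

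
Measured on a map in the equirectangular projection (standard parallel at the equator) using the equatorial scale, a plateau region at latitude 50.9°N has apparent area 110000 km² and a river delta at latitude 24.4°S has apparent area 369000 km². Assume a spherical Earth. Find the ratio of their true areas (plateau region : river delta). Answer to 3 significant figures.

Plate carrée has h = 1 and k = sec φ, giving areal scale sec φ; true area = (apparent area) · cos φ.
True area of plateau region: 110000 × cos(50.9°) = 110000 × 0.6307 = 69370 km².
True area of river delta: 369000 × cos(24.4°) = 369000 × 0.9107 = 336000 km².
Ratio = 69370 / 336000 ≈ 0.206.

0.206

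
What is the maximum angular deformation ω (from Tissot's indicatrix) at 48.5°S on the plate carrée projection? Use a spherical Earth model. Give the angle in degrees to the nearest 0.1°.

In the plate carrée (x = Rλ, y = Rφ), meridians are true-scale (h = 1) and parallels are stretched by k = sec φ.
At 48.5°: h = 1.000, k = 1.509; principal scales a = 1.509, b = 1.000.
sin(ω/2) = (a − b)/(a + b) = 0.5092/2.509 = 0.2029, so ω = 2 arcsin(0.2029) ≈ 23.4°.

23.4°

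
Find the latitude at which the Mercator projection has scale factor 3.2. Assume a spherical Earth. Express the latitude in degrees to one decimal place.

Mercator scale is k = sec φ = 1/cos φ.
1/cos φ = 3.2  ⇒  cos φ = 0.3125  ⇒  φ = arccos(0.3125) ≈ 71.8°.

71.8°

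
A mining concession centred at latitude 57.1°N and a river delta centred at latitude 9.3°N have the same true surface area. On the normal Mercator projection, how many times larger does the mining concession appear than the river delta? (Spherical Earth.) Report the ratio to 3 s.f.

Mercator is conformal with k = sec φ, so areal scale = k² = sec²φ.
At 57.1°: sec²(57.1°) = 1/0.5432² = 3.389.
At 9.3°: sec²(9.3°) = 1/0.9869² = 1.027.
Ratio = 3.389/1.027 = cos²(9.3°)/cos²(57.1°) ≈ 3.30.

3.30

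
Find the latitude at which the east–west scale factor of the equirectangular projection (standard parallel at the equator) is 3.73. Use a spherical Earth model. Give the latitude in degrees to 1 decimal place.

74.4°

Plate carrée: h = 1, k = sec φ along parallels.
sec φ = 3.73  ⇒  cos φ = 0.2681  ⇒  φ ≈ 74.4°.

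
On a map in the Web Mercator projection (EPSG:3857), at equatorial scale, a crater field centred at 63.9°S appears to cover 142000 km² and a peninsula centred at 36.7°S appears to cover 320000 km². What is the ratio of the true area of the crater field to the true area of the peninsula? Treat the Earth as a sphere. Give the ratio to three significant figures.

Since Mercator area scale is 1/cos²φ, the true area equals the apparent area multiplied by cos²φ.
True area of crater field: 142000 × cos²(63.9°) = 142000 × 0.1935 = 27480 km².
True area of peninsula: 320000 × cos²(36.7°) = 320000 × 0.6428 = 205700 km².
Ratio = 27480 / 205700 ≈ 0.134.

0.134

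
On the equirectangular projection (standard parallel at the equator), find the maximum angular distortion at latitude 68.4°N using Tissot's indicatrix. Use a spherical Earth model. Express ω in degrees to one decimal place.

55.0°

For the equirectangular projection with φ₀ = 0 (plate carrée), h = 1 along meridians and k = sec φ along parallels.
At 68.4°: h = 1.000, k = 2.716; principal scales a = 2.716, b = 1.000.
sin(ω/2) = (a − b)/(a + b) = 1.716/3.716 = 0.4619, so ω = 2 arcsin(0.4619) ≈ 55.0°.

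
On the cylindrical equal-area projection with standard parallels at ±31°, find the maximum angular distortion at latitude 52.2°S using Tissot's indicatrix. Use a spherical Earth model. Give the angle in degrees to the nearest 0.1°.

Cylindrical equal-area (φ₀ = 31°): h = cos φ / cos 31° along meridians, k = cos 31° / cos φ along parallels; h·k = 1.
At 52.2°: h = 0.7150, k = 1.399; principal scales a = 1.399, b = 0.7150.
sin(ω/2) = (a − b)/(a + b) = 0.6835/2.114 = 0.3234, so ω = 2 arcsin(0.3234) ≈ 37.7°.

37.7°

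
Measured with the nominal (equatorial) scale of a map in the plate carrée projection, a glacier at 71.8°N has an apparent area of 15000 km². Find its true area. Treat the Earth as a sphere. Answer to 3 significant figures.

For the equirectangular projection with φ₀ = 0 (plate carrée), h = 1 along meridians and k = sec φ along parallels.
Areal scale = h·k = 1 × sec φ; at 71.8°, h = 1.000, k = 3.202, so h·k = 3.202.
True area = apparent / (areal scale) = 15000 / 3.202 ≈ 4690 km².

4690 km²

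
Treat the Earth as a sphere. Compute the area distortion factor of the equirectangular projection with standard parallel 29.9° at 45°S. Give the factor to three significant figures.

1.23

The equidistant cylindrical projection with φ₀ = 29.9° has h = 1 (meridians true) and k = cos φ₀ / cos φ along parallels.
Areal scale = h·k = 1 × cos φ₀ / cos φ; at 45°, h = 1.000, k = 1.226, so h·k = 1.226.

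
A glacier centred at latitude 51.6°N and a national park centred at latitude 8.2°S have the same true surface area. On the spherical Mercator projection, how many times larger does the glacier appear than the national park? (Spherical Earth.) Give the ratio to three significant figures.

2.54

On Mercator, area is exaggerated by sec²φ = 1/cos²φ.
At 51.6°: sec²(51.6°) = 1/0.6211² = 2.592.
At 8.2°: sec²(8.2°) = 1/0.9898² = 1.021.
Ratio = 2.592/1.021 = cos²(8.2°)/cos²(51.6°) ≈ 2.54.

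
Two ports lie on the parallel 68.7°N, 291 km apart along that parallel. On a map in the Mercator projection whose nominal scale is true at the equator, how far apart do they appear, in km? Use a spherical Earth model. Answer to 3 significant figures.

801 km

The Mercator projection is conformal; its linear scale factor is the same in every direction and equals sec φ = 1/cos φ.
Along the parallel, k = sec 68.7° = 1/0.3633 = 2.753.
Map distance = 291 × 2.753 ≈ 801 km.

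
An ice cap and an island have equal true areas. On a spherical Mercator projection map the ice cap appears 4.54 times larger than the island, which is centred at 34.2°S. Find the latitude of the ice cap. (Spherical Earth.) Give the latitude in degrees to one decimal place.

67.2°

On Mercator, (apparent₁)/(apparent₂) = sec²φ₁ / sec²φ₂ when true areas are equal.
cos²φ₂ / cos²φ₁ = 4.54  ⇒  cos φ₁ = cos 34.2° / √4.54 = 0.8271/2.131 = 0.3882.
φ₁ = arccos(0.3882) ≈ 67.2°.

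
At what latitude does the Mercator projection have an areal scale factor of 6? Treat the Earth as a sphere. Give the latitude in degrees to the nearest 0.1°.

Mercator areal scale is sec²φ.
sec²φ = 6  ⇒  cos²φ = 0.1667  ⇒  cos φ = 0.4082.
φ = arccos(0.4082) ≈ 65.9°.

65.9°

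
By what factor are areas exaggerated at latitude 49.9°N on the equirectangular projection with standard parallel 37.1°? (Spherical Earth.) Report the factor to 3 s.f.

1.24

The equidistant cylindrical projection with φ₀ = 37.1° has h = 1 (meridians true) and k = cos φ₀ / cos φ along parallels.
Areal scale = h·k = 1 × cos φ₀ / cos φ; at 49.9°, h = 1.000, k = 1.238, so h·k = 1.238.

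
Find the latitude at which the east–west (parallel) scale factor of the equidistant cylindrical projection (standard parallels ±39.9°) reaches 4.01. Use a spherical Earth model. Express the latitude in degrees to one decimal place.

The equidistant cylindrical projection with φ₀ = 39.9° has h = 1 (meridians true) and k = cos φ₀ / cos φ along parallels.
k = cos φ₀ / cos φ = 4.01  ⇒  cos φ = cos 39.9° / 4.01 = 0.1913.
φ = arccos(0.1913) ≈ 79.0°.

79.0°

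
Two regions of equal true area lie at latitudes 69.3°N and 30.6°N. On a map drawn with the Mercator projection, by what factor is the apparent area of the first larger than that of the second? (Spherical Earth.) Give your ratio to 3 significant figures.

5.93

Mercator is conformal with k = sec φ, so areal scale = k² = sec²φ.
At 69.3°: sec²(69.3°) = 1/0.3535² = 8.004.
At 30.6°: sec²(30.6°) = 1/0.8607² = 1.350.
Ratio = 8.004/1.350 = cos²(30.6°)/cos²(69.3°) ≈ 5.93.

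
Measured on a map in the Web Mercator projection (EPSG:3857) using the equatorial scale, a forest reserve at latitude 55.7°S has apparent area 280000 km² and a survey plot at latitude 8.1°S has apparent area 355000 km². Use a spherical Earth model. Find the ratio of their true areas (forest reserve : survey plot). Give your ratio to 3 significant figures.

0.256

On Mercator the areal scale is sec²φ, so true area = apparent × cos²φ.
True area of forest reserve: 280000 × cos²(55.7°) = 280000 × 0.3176 = 88920 km².
True area of survey plot: 355000 × cos²(8.1°) = 355000 × 0.9801 = 348000 km².
Ratio = 88920 / 348000 ≈ 0.256.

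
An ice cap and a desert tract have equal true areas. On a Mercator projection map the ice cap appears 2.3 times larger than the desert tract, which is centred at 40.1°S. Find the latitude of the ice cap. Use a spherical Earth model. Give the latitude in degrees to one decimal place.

59.7°

For equal true areas on Mercator, apparent areas scale as sec²φ, so the ratio is cos²φ₂ / cos²φ₁.
cos²φ₂ / cos²φ₁ = 2.3  ⇒  cos φ₁ = cos 40.1° / √2.3 = 0.7649/1.517 = 0.5044.
φ₁ = arccos(0.5044) ≈ 59.7°.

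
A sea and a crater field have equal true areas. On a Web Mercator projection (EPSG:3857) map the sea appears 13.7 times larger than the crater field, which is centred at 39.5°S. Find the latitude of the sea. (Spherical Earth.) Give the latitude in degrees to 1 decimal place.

78.0°

For equal true areas on Mercator, apparent areas scale as sec²φ, so the ratio is cos²φ₂ / cos²φ₁.
cos²φ₂ / cos²φ₁ = 13.7  ⇒  cos φ₁ = cos 39.5° / √13.7 = 0.7716/3.701 = 0.2085.
φ₁ = arccos(0.2085) ≈ 78.0°.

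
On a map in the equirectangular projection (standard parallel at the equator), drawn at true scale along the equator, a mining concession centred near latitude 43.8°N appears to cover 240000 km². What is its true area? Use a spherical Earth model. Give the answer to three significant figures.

For the equirectangular projection with φ₀ = 0 (plate carrée), h = 1 along meridians and k = sec φ along parallels.
Areal scale = h·k = 1 × sec φ; at 43.8°, h = 1.000, k = 1.386, so h·k = 1.386.
True area = apparent / (areal scale) = 240000 / 1.386 ≈ 173000 km².

173000 km²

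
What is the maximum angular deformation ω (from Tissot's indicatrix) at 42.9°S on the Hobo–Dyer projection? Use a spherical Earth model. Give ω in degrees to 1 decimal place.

9.1°

Hobo–Dyer is a cylindrical equal-area projection with standard parallels at ±37.5°. For cylindrical equal-area with standard parallel φ₀, h = cos φ / cos φ₀ and k = cos φ₀ / cos φ, so h·k = 1.
At 42.9°: h = 0.9234, k = 1.083; principal scales a = 1.083, b = 0.9234.
sin(ω/2) = (a − b)/(a + b) = 0.1597/2.006 = 0.07958, so ω = 2 arcsin(0.07958) ≈ 9.1°.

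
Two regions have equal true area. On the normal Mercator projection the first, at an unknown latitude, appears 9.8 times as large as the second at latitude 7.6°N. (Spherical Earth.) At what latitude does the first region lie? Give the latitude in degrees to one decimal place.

71.5°

Mercator areal scale is sec²φ, so apparent-area ratio = sec²φ₁ / sec²φ₂ = cos²φ₂ / cos²φ₁.
cos²φ₂ / cos²φ₁ = 9.8  ⇒  cos φ₁ = cos 7.6° / √9.8 = 0.9912/3.130 = 0.3166.
φ₁ = arccos(0.3166) ≈ 71.5°.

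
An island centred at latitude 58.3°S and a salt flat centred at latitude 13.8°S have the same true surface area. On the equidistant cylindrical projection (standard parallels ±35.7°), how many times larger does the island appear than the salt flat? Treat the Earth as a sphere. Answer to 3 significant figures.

In the equirectangular projection with standard parallel φ₀ = 35.7° (x = Rλ cos φ₀, y = Rφ), meridians are true-scale (h = 1) and the parallel scale is k = cos φ₀ / cos φ.
Areal scale at 58.3°: h·k = 1.000 × 1.545 = 1.545.
Areal scale at 13.8°: h·k = 1.000 × 0.8362 = 0.8362.
Ratio = 1.545/0.8362 ≈ 1.85.

1.85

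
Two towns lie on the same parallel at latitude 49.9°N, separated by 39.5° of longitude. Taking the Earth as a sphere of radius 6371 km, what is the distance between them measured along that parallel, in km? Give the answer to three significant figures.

2830 km

Arc length along a parallel = R cos φ · Δλ (with Δλ in radians).
= 6371 × cos 49.9° × (39.5° × π/180) = 6371 × 0.6441 × 0.6894 ≈ 2830 km.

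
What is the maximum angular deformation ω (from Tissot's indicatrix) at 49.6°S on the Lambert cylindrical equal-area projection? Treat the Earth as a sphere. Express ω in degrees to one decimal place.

The Lambert cylindrical equal-area projection is the cylindrical equal-area projection with its standard parallel at the equator (φ₀ = 0). For cylindrical equal-area with standard parallel φ₀, h = cos φ / cos φ₀ and k = cos φ₀ / cos φ, so h·k = 1.
At 49.6°: h = 0.6481, k = 1.543; principal scales a = 1.543, b = 0.6481.
sin(ω/2) = (a − b)/(a + b) = 0.8948/2.191 = 0.4084, so ω = 2 arcsin(0.4084) ≈ 48.2°.

48.2°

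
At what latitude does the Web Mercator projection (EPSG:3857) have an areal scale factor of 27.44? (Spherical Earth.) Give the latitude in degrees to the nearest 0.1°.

Mercator areal scale is sec²φ.
sec²φ = 27.44  ⇒  cos²φ = 0.03644  ⇒  cos φ = 0.1909.
φ = arccos(0.1909) ≈ 79.0°.

79.0°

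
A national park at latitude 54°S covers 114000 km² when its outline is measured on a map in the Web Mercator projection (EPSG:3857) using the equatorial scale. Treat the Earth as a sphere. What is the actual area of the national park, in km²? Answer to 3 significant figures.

The Mercator projection is conformal; its linear scale factor is the same in every direction and equals sec φ = 1/cos φ.
Areal scale = k² = sec²φ = 1/cos²(54°) = 1/0.5878² = 2.894.
True area = apparent / (areal scale) = 114000 / 2.894 ≈ 39400 km².

39400 km²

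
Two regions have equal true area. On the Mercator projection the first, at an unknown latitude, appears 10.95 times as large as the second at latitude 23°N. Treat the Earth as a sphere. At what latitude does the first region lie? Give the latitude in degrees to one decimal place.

73.8°

For equal true areas on Mercator, apparent areas scale as sec²φ, so the ratio is cos²φ₂ / cos²φ₁.
cos²φ₂ / cos²φ₁ = 10.95  ⇒  cos φ₁ = cos 23° / √10.95 = 0.9205/3.309 = 0.2782.
φ₁ = arccos(0.2782) ≈ 73.8°.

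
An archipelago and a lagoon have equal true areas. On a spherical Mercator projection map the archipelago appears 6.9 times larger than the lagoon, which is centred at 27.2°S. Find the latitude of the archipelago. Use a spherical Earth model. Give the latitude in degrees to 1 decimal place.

Mercator areal scale is sec²φ, so apparent-area ratio = sec²φ₁ / sec²φ₂ = cos²φ₂ / cos²φ₁.
cos²φ₂ / cos²φ₁ = 6.9  ⇒  cos φ₁ = cos 27.2° / √6.9 = 0.8894/2.627 = 0.3386.
φ₁ = arccos(0.3386) ≈ 70.2°.

70.2°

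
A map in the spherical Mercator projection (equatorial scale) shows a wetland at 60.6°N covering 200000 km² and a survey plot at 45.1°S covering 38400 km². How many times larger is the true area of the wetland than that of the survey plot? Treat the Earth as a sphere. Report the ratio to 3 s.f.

2.52

On Mercator the areal scale is sec²φ, so true area = apparent × cos²φ.
True area of wetland: 200000 × cos²(60.6°) = 200000 × 0.2410 = 48200 km².
True area of survey plot: 38400 × cos²(45.1°) = 38400 × 0.4983 = 19130 km².
Ratio = 48200 / 19130 ≈ 2.52.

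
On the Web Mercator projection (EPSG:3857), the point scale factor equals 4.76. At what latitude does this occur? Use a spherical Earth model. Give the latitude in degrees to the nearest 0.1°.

77.9°

Mercator scale is k = sec φ = 1/cos φ.
1/cos φ = 4.76  ⇒  cos φ = 0.2101  ⇒  φ = arccos(0.2101) ≈ 77.9°.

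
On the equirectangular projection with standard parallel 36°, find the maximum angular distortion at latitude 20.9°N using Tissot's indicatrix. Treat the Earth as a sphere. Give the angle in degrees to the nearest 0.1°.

With standard parallel φ₀ = 36°, the equirectangular projection gives x = Rλ cos φ₀, y = Rφ, so h = 1 and k = cos 36° / cos φ.
At 20.9°: h = 1.000, k = 0.8660; principal scales a = 1.000, b = 0.8660.
sin(ω/2) = (a − b)/(a + b) = 0.1340/1.866 = 0.07181, so ω = 2 arcsin(0.07181) ≈ 8.2°.

8.2°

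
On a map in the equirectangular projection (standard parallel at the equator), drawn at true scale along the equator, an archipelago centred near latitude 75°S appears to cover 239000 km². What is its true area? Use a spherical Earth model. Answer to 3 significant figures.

Plate carrée maps x = Rλ, y = Rφ. The meridian scale is h = 1 and the parallel scale is k = 1/cos φ = sec φ.
Areal scale = h·k = 1 × sec φ; at 75°, h = 1.000, k = 3.864, so h·k = 3.864.
True area = apparent / (areal scale) = 239000 / 3.864 ≈ 61900 km².

61900 km²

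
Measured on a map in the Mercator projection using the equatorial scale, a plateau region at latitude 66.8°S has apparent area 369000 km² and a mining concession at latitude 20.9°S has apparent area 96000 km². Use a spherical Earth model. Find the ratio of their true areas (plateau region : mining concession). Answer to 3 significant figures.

0.683

On Mercator the areal scale is sec²φ, so true area = apparent × cos²φ.
True area of plateau region: 369000 × cos²(66.8°) = 369000 × 0.1552 = 57270 km².
True area of mining concession: 96000 × cos²(20.9°) = 96000 × 0.8727 = 83780 km².
Ratio = 57270 / 83780 ≈ 0.683.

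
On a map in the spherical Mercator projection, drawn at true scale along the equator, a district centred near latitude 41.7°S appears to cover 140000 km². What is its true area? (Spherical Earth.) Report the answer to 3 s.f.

78000 km²

For Mercator, h = k = sec φ (a conformal cylindrical projection has a single point scale, 1/cos φ).
Areal scale = k² = sec²φ = 1/cos²(41.7°) = 1/0.7466² = 1.794.
True area = apparent / (areal scale) = 140000 / 1.794 ≈ 78000 km².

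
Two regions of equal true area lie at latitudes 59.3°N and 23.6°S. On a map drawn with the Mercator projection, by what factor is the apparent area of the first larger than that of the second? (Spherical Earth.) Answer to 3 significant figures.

On Mercator, area is exaggerated by sec²φ = 1/cos²φ.
At 59.3°: sec²(59.3°) = 1/0.5105² = 3.837.
At 23.6°: sec²(23.6°) = 1/0.9164² = 1.191.
Ratio = 3.837/1.191 = cos²(23.6°)/cos²(59.3°) ≈ 3.22.

3.22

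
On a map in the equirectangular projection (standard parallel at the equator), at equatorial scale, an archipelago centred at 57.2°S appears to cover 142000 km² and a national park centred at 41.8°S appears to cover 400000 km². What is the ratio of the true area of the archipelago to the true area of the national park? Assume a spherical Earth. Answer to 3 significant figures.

0.258

Plate carrée has h = 1 and k = sec φ, giving areal scale sec φ; true area = (apparent area) · cos φ.
True area of archipelago: 142000 × cos(57.2°) = 142000 × 0.5417 = 76920 km².
True area of national park: 400000 × cos(41.8°) = 400000 × 0.7455 = 298200 km².
Ratio = 76920 / 298200 ≈ 0.258.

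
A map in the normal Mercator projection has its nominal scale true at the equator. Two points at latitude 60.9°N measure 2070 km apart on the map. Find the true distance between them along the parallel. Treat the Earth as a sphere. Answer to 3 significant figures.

Mercator is conformal, so the point scale is isotropic: h = k = sec φ = 1/cos φ.
Along the parallel at 60.9°, map distances are exaggerated by k = sec 60.9° = 2.056.
True distance = 2070 / 2.056 = 2070 × cos 60.9° ≈ 1010 km.

1010 km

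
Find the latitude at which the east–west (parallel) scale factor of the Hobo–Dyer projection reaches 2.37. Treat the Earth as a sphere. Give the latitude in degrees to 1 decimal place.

The Hobo–Dyer projection is cylindrical equal-area with φ₀ = 37.5°. For cylindrical equal-area with standard parallel φ₀, h = cos φ / cos φ₀ and k = cos φ₀ / cos φ, so h·k = 1.
k = cos φ₀ / cos φ = 2.37  ⇒  cos φ = cos 37.5° / 2.37 = 0.3347.
φ = arccos(0.3347) ≈ 70.4°.

70.4°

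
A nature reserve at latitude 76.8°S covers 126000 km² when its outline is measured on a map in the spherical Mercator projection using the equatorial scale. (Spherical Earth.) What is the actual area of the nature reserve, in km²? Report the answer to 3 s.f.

Mercator is conformal, so the point scale is isotropic: h = k = sec φ = 1/cos φ.
Areal scale = k² = sec²φ = 1/cos²(76.8°) = 1/0.2284² = 19.18.
True area = apparent / (areal scale) = 126000 / 19.18 ≈ 6570 km².

6570 km²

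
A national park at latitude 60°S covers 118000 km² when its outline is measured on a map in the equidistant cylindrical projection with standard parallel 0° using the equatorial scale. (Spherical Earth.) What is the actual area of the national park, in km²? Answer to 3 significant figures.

59000 km²

Plate carrée maps x = Rλ, y = Rφ. The meridian scale is h = 1 and the parallel scale is k = 1/cos φ = sec φ.
Areal scale = h·k = 1 × sec φ; at 60°, h = 1.000, k = 2.000, so h·k = 2.000.
True area = apparent / (areal scale) = 118000 / 2.000 ≈ 59000 km².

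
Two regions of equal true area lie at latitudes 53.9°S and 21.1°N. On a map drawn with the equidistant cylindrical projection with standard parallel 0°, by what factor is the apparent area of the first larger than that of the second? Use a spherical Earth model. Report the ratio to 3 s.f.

In the plate carrée (x = Rλ, y = Rφ), meridians are true-scale (h = 1) and parallels are stretched by k = sec φ.
Areal scale at 53.9°: h·k = 1.000 × 1.697 = 1.697.
Areal scale at 21.1°: h·k = 1.000 × 1.072 = 1.072.
Ratio = 1.697/1.072 ≈ 1.58.

1.58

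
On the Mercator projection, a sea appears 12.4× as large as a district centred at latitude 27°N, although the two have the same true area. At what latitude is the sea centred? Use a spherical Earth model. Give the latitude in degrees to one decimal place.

75.3°

For equal true areas on Mercator, apparent areas scale as sec²φ, so the ratio is cos²φ₂ / cos²φ₁.
cos²φ₂ / cos²φ₁ = 12.4  ⇒  cos φ₁ = cos 27° / √12.4 = 0.8910/3.521 = 0.2530.
φ₁ = arccos(0.2530) ≈ 75.3°.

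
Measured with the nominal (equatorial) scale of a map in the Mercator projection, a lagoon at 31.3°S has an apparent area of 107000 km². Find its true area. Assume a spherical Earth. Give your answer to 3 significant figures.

78100 km²

For Mercator, h = k = sec φ (a conformal cylindrical projection has a single point scale, 1/cos φ).
Areal scale = k² = sec²φ = 1/cos²(31.3°) = 1/0.8545² = 1.370.
True area = apparent / (areal scale) = 107000 / 1.370 ≈ 78100 km².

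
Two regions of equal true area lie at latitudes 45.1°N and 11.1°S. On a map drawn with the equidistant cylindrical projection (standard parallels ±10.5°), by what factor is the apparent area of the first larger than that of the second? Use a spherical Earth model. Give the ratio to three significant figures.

1.39

The equidistant cylindrical projection with φ₀ = 10.5° has h = 1 (meridians true) and k = cos φ₀ / cos φ along parallels.
Areal scale at 45.1°: h·k = 1.000 × 1.393 = 1.393.
Areal scale at 11.1°: h·k = 1.000 × 1.002 = 1.002.
Ratio = 1.393/1.002 ≈ 1.39.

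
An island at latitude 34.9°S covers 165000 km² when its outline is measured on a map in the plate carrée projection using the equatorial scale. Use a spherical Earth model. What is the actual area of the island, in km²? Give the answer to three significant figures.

135000 km²

For the equirectangular projection with φ₀ = 0 (plate carrée), h = 1 along meridians and k = sec φ along parallels.
Areal scale = h·k = 1 × sec φ; at 34.9°, h = 1.000, k = 1.219, so h·k = 1.219.
True area = apparent / (areal scale) = 165000 / 1.219 ≈ 135000 km².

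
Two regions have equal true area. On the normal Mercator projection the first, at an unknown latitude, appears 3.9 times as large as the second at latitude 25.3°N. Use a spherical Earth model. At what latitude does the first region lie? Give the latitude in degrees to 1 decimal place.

62.8°

On Mercator, (apparent₁)/(apparent₂) = sec²φ₁ / sec²φ₂ when true areas are equal.
cos²φ₂ / cos²φ₁ = 3.9  ⇒  cos φ₁ = cos 25.3° / √3.9 = 0.9041/1.975 = 0.4578.
φ₁ = arccos(0.4578) ≈ 62.8°.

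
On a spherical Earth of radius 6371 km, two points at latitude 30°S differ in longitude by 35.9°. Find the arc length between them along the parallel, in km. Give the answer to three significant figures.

3460 km

Arc length along a parallel = R cos φ · Δλ (with Δλ in radians).
= 6371 × cos 30° × (35.9° × π/180) = 6371 × 0.8660 × 0.6266 ≈ 3460 km.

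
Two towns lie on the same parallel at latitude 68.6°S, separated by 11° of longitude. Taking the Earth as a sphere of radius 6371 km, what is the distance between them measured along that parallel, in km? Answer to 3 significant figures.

Arc length along a parallel = R cos φ · Δλ (with Δλ in radians).
= 6371 × cos 68.6° × (11° × π/180) = 6371 × 0.3649 × 0.1920 ≈ 446 km.

446 km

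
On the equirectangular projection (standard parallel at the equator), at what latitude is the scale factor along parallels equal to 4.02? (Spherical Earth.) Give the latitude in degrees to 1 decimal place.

75.6°

Plate carrée: h = 1, k = sec φ along parallels.
sec φ = 4.02  ⇒  cos φ = 0.2488  ⇒  φ ≈ 75.6°.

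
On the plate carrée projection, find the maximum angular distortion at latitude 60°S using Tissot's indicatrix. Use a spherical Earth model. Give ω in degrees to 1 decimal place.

Plate carrée maps x = Rλ, y = Rφ. The meridian scale is h = 1 and the parallel scale is k = 1/cos φ = sec φ.
At 60°: h = 1.000, k = 2.000; principal scales a = 2.000, b = 1.000.
sin(ω/2) = (a − b)/(a + b) = 1.0000/3.000 = 0.3333, so ω = 2 arcsin(0.3333) ≈ 38.9°.

38.9°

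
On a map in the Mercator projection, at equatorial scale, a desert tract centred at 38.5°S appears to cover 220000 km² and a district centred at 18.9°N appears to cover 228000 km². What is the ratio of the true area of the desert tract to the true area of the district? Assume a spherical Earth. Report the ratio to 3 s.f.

Since Mercator area scale is 1/cos²φ, the true area equals the apparent area multiplied by cos²φ.
True area of desert tract: 220000 × cos²(38.5°) = 220000 × 0.6125 = 134700 km².
True area of district: 228000 × cos²(18.9°) = 228000 × 0.8951 = 204100 km².
Ratio = 134700 / 204100 ≈ 0.660.

0.660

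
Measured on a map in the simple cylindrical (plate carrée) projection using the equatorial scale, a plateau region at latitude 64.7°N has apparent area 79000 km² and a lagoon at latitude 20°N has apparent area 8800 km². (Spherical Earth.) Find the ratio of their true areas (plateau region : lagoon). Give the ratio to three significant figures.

Plate carrée has h = 1 and k = sec φ, giving areal scale sec φ; true area = (apparent area) · cos φ.
True area of plateau region: 79000 × cos(64.7°) = 79000 × 0.4274 = 33760 km².
True area of lagoon: 8800 × cos(20°) = 8800 × 0.9397 = 8269 km².
Ratio = 33760 / 8269 ≈ 4.08.

4.08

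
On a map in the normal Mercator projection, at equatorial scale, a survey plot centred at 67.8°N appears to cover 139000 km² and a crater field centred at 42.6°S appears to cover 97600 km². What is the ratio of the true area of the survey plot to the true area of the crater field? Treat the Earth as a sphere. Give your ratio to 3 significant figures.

0.375

Mercator's areal exaggeration is sec²φ; hence true area = (apparent area) · cos²φ.
True area of survey plot: 139000 × cos²(67.8°) = 139000 × 0.1428 = 19840 km².
True area of crater field: 97600 × cos²(42.6°) = 97600 × 0.5418 = 52880 km².
Ratio = 19840 / 52880 ≈ 0.375.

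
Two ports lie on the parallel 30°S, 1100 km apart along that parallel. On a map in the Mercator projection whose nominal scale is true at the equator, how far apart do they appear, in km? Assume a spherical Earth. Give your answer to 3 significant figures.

For Mercator, h = k = sec φ (a conformal cylindrical projection has a single point scale, 1/cos φ).
Along the parallel, k = sec 30° = 1/0.8660 = 1.155.
Map distance = 1100 × 1.155 ≈ 1270 km.

1270 km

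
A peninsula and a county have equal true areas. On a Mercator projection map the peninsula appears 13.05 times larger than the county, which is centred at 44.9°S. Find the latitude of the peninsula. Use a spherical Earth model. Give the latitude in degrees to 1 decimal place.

For equal true areas on Mercator, apparent areas scale as sec²φ, so the ratio is cos²φ₂ / cos²φ₁.
cos²φ₂ / cos²φ₁ = 13.05  ⇒  cos φ₁ = cos 44.9° / √13.05 = 0.7083/3.612 = 0.1961.
φ₁ = arccos(0.1961) ≈ 78.7°.

78.7°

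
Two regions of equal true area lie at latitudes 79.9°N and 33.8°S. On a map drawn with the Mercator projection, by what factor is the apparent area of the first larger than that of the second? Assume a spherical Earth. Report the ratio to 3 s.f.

22.5

Mercator areal scale is sec²φ.
At 79.9°: sec²(79.9°) = 1/0.1754² = 32.52.
At 33.8°: sec²(33.8°) = 1/0.8310² = 1.448.
Ratio = 32.52/1.448 = cos²(33.8°)/cos²(79.9°) ≈ 22.5.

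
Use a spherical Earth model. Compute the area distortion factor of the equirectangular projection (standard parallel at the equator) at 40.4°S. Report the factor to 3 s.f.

Plate carrée maps x = Rλ, y = Rφ. The meridian scale is h = 1 and the parallel scale is k = 1/cos φ = sec φ.
Areal scale = h·k = 1 × sec φ; at 40.4°, h = 1.000, k = 1.313, so h·k = 1.313.

1.31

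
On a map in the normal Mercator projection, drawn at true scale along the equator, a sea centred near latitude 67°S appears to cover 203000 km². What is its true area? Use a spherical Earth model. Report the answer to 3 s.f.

The Mercator projection is conformal; its linear scale factor is the same in every direction and equals sec φ = 1/cos φ.
Areal scale = k² = sec²φ = 1/cos²(67°) = 1/0.3907² = 6.550.
True area = apparent / (areal scale) = 203000 / 6.550 ≈ 31000 km².

31000 km²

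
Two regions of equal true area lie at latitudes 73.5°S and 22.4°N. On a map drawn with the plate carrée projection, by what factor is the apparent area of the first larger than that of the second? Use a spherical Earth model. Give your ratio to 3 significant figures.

Plate carrée maps x = Rλ, y = Rφ. The meridian scale is h = 1 and the parallel scale is k = 1/cos φ = sec φ.
Areal scale at 73.5°: h·k = 1.000 × 3.521 = 3.521.
Areal scale at 22.4°: h·k = 1.000 × 1.082 = 1.082.
Ratio = 3.521/1.082 ≈ 3.26.

3.26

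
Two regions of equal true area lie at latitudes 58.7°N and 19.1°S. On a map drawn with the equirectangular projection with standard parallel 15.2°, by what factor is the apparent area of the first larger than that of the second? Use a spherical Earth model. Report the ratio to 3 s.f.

In the equirectangular projection with standard parallel φ₀ = 15.2° (x = Rλ cos φ₀, y = Rφ), meridians are true-scale (h = 1) and the parallel scale is k = cos φ₀ / cos φ.
Areal scale at 58.7°: h·k = 1.000 × 1.858 = 1.858.
Areal scale at 19.1°: h·k = 1.000 × 1.021 = 1.021.
Ratio = 1.858/1.021 ≈ 1.82.

1.82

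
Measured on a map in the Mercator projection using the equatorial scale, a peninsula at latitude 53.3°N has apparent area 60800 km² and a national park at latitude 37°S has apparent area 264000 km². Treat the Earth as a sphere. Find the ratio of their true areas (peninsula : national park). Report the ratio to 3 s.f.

Since Mercator area scale is 1/cos²φ, the true area equals the apparent area multiplied by cos²φ.
True area of peninsula: 60800 × cos²(53.3°) = 60800 × 0.3572 = 21720 km².
True area of national park: 264000 × cos²(37°) = 264000 × 0.6378 = 168400 km².
Ratio = 21720 / 168400 ≈ 0.129.

0.129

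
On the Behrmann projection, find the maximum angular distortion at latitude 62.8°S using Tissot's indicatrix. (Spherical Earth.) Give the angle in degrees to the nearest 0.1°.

Behrmann is a cylindrical equal-area projection with standard parallels at ±30°. Cylindrical equal-area (φ₀ = 30°): h = cos φ / cos 30° along meridians, k = cos 30° / cos φ along parallels; h·k = 1.
At 62.8°: h = 0.5278, k = 1.895; principal scales a = 1.895, b = 0.5278.
sin(ω/2) = (a − b)/(a + b) = 1.367/2.422 = 0.5642, so ω = 2 arcsin(0.5642) ≈ 68.7°.

68.7°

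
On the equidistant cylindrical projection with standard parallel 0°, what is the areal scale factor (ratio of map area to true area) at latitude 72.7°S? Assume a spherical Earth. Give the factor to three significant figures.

3.36

Plate carrée maps x = Rλ, y = Rφ. The meridian scale is h = 1 and the parallel scale is k = 1/cos φ = sec φ.
Areal scale = h·k = 1 × sec φ; at 72.7°, h = 1.000, k = 3.363, so h·k = 3.363.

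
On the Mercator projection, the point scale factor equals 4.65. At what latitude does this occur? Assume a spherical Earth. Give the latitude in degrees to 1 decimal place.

77.6°

Mercator scale is k = sec φ = 1/cos φ.
1/cos φ = 4.65  ⇒  cos φ = 0.2151  ⇒  φ = arccos(0.2151) ≈ 77.6°.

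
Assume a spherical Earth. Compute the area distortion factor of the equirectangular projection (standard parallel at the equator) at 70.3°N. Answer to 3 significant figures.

In the plate carrée (x = Rλ, y = Rφ), meridians are true-scale (h = 1) and parallels are stretched by k = sec φ.
Areal scale = h·k = 1 × sec φ; at 70.3°, h = 1.000, k = 2.967, so h·k = 2.967.

2.97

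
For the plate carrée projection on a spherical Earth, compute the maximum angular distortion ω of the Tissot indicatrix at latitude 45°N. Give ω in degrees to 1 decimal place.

Plate carrée maps x = Rλ, y = Rφ. The meridian scale is h = 1 and the parallel scale is k = 1/cos φ = sec φ.
At 45°: h = 1.000, k = 1.414; principal scales a = 1.414, b = 1.000.
sin(ω/2) = (a − b)/(a + b) = 0.4142/2.414 = 0.1716, so ω = 2 arcsin(0.1716) ≈ 19.8°.

19.8°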